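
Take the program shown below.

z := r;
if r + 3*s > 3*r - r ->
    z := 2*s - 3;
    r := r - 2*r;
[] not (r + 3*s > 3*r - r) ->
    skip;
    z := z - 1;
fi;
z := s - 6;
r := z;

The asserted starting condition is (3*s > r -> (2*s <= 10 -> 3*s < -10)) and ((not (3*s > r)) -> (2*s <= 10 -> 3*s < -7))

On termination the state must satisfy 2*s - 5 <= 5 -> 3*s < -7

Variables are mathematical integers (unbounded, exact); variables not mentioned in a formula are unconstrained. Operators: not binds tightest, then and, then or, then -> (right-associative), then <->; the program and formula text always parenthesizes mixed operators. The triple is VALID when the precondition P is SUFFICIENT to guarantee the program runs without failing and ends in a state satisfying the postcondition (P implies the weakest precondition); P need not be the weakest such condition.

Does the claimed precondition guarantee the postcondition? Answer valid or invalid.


Working backward. After the program, the postcondition 2*s - 5 <= 5 -> 3*s < -7 must hold; in canonical form it is 2*s <= 10 -> 3*s < -7.
Before r := z: 2*s <= 10 -> 3*s < -7
Before z := s - 6: 2*s <= 10 -> 3*s < -7
Then branch requires 2*s <= 10 -> 3*s < -7; else branch requires 2*s <= 10 -> 3*s < -7.
Before the if: (3*s > r -> (2*s <= 10 -> 3*s < -7)) and ((not (3*s > r)) -> (2*s <= 10 -> 3*s < -7))
Before z := r: (3*s > r -> (2*s <= 10 -> 3*s < -7)) and ((not (3*s > r)) -> (2*s <= 10 -> 3*s < -7))
The weakest precondition is (3*s > r -> (2*s <= 10 -> 3*s < -7)) and ((not (3*s > r)) -> (2*s <= 10 -> 3*s < -7)).
Check whether (3*s > r -> (2*s <= 10 -> 3*s < -10)) and ((not (3*s > r)) -> (2*s <= 10 -> 3*s < -7)) implies it.
Every state satisfying the precondition satisfies the weakest precondition: the implication holds.
Answer: valid


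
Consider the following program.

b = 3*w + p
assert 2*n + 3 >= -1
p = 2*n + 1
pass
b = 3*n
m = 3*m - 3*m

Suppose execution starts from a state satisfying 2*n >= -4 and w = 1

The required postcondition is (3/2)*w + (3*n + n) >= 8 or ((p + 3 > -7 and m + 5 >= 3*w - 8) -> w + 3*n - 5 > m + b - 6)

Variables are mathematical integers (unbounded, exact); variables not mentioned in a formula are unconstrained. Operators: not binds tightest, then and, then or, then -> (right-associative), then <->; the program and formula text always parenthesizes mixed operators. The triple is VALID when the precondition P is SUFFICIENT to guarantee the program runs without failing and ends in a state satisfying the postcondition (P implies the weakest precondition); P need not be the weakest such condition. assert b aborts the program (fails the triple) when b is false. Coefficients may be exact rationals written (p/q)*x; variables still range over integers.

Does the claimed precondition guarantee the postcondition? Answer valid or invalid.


Working backward. After the program, the postcondition (3/2)*w + (3*n + n) >= 8 or ((p + 3 > -7 and m + 5 >= 3*w - 8) -> w + 3*n - 5 > m + b - 6) must hold; in canonical form it is 4*n + (3/2)*w >= 8 or ((p > -10 and m >= 3*w - 13) -> 3*n + w > b + m - 1).
Before m := 3*m - 3*m: 4*n + (3/2)*w >= 8 or ((p > -10 and 3*w <= 13) -> 3*n + w > b - 1)
Before b := 3*n: 4*n + (3/2)*w >= 8 or ((p > -10 and 3*w <= 13) -> w > -1)
Before skip: 4*n + (3/2)*w >= 8 or ((p > -10 and 3*w <= 13) -> w > -1)
Before p := 2*n + 1: 4*n + (3/2)*w >= 8 or ((2*n > -11 and 3*w <= 13) -> w > -1)
Before assert 2*n + 3 >= -1: 2*n >= -4 and (4*n + (3/2)*w >= 8 or ((2*n > -11 and 3*w <= 13) -> w > -1))
Before b := 3*w + p: 2*n >= -4 and (4*n + (3/2)*w >= 8 or ((2*n > -11 and 3*w <= 13) -> w > -1))
The weakest precondition is 2*n >= -4 and (4*n + (3/2)*w >= 8 or ((2*n > -11 and 3*w <= 13) -> w > -1)).
Check whether 2*n >= -4 and w = 1 implies it.
Every state satisfying the precondition satisfies the weakest precondition: the implication holds.
Answer: valid


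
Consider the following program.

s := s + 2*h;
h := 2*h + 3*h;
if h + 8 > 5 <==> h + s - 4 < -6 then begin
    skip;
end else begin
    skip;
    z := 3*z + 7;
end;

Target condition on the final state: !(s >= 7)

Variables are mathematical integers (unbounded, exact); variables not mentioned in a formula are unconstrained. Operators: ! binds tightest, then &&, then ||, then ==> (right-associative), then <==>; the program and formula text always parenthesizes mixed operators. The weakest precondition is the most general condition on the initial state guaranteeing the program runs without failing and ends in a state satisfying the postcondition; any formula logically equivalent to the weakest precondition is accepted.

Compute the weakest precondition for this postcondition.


Working backward. After the program, !(s >= 7) must hold.
Then branch requires !(s >= 7); else branch requires !(s >= 7).
Before the if: ((h > -3 <==> h + s < -2) ==> (!(s >= 7))) && ((!(h > -3 <==> h + s < -2)) ==> (!(s >= 7)))
Before h := 2*h + 3*h: ((5*h > -3 <==> 5*h + s < -2) ==> (!(s >= 7))) && ((!(5*h > -3 <==> 5*h + s < -2)) ==> (!(s >= 7)))
Before s := s + 2*h: ((5*h > -3 <==> 7*h + s < -2) ==> (!(2*h + s >= 7))) && ((!(5*h > -3 <==> 7*h + s < -2)) ==> (!(2*h + s >= 7)))
Answer: WP = ((5*h > -3 <==> 7*h + s < -2) ==> (!(2*h + s >= 7))) && ((!(5*h > -3 <==> 7*h + s < -2)) ==> (!(2*h + s >= 7)))


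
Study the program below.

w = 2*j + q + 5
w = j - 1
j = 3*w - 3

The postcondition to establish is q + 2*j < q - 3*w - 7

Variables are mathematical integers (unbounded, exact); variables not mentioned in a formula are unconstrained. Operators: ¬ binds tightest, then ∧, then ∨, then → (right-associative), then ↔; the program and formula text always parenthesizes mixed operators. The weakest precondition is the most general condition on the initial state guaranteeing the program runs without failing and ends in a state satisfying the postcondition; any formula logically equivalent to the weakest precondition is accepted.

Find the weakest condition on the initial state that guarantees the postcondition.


Working backward. After the program, the postcondition q + 2*j < q - 3*w - 7 must hold; in canonical form it is 2*j + 3*w < -7.
Before j := 3*w - 3: 9*w < -1
Before w := j - 1: 9*j < 8
Before w := 2*j + q + 5: 9*j < 8
Answer: WP = 9*j < 8


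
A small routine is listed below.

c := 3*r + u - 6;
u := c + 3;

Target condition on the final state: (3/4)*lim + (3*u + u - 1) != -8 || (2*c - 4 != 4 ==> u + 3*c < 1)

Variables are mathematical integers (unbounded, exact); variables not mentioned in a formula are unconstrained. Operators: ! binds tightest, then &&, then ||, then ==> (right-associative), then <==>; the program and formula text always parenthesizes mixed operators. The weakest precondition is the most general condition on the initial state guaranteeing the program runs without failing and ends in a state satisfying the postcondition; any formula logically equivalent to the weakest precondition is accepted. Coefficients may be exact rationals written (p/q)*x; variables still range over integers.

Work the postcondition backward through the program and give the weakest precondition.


Working backward. After the program, the postcondition (3/4)*lim + (3*u + u - 1) != -8 || (2*c - 4 != 4 ==> u + 3*c < 1) must hold; in canonical form it is (3/4)*lim + 4*u != -7 || (2*c != 8 ==> 3*c + u < 1).
Before u := c + 3: 4*c + (3/4)*lim != -19 || (2*c != 8 ==> 4*c < -2)
Before c := 3*r + u - 6: (3/4)*lim + 12*r + 4*u != 5 || (6*r + 2*u != 20 ==> 12*r + 4*u < 22)
Answer: WP = (3/4)*lim + 12*r + 4*u != 5 || (6*r + 2*u != 20 ==> 12*r + 4*u < 22)


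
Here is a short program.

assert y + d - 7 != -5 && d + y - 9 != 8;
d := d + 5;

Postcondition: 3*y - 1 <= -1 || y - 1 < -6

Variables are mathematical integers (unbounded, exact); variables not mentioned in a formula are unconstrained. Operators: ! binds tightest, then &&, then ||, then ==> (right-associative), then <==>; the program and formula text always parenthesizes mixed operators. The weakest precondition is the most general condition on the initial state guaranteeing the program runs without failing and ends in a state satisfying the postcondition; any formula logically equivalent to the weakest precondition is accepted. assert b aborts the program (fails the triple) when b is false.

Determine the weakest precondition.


Working backward. After the program, the postcondition 3*y - 1 <= -1 || y - 1 < -6 must hold; in canonical form it is 3*y <= 0 || y < -5.
Before d := d + 5: 3*y <= 0 || y < -5
Before assert y + d - 7 != -5 && d + y - 9 != 8: d + y != 2 && d + y != 17 && (3*y <= 0 || y < -5)
Answer: WP = d + y != 2 && d + y != 17 && (3*y <= 0 || y < -5)


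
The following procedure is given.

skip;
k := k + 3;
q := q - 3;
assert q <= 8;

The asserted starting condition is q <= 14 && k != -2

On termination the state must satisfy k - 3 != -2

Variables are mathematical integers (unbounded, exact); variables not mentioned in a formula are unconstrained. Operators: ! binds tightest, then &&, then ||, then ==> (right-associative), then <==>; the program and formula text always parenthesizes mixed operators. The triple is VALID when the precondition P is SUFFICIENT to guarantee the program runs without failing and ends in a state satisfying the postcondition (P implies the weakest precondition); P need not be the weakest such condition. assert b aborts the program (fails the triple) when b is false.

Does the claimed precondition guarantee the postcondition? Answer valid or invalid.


Working backward. After the program, the postcondition k - 3 != -2 must hold; in canonical form it is k != 1.
Before assert q <= 8: q <= 8 && k != 1
Before q := q - 3: q <= 11 && k != 1
Before k := k + 3: q <= 11 && k != -2
Before skip: q <= 11 && k != -2
The weakest precondition is q <= 11 && k != -2.
Check whether q <= 14 && k != -2 implies it.
Countermodel: at the initial state k = -1, q = 12, the precondition holds but the weakest precondition fails.
Answer: invalid


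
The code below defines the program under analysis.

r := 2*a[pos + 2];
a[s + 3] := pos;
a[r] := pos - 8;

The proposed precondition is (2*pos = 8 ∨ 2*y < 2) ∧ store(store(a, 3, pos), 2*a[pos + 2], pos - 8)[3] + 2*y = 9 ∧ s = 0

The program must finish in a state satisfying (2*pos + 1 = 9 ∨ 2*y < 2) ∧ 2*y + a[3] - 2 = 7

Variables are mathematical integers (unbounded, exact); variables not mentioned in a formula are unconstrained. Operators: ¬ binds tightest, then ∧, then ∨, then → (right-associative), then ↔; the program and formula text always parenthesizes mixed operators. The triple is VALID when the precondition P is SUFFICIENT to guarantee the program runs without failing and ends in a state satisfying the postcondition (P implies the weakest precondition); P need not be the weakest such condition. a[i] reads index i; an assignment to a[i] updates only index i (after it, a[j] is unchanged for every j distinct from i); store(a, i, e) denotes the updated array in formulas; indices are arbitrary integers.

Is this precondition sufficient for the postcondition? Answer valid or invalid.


Working backward. After the program, the postcondition (2*pos + 1 = 9 ∨ 2*y < 2) ∧ 2*y + a[3] - 2 = 7 must hold; in canonical form it is (2*pos = 8 ∨ 2*y < 2) ∧ a[3] + 2*y = 9.
Before a[r] := pos - 8: (2*pos = 8 ∨ 2*y < 2) ∧ store(a, r, pos - 8)[3] + 2*y = 9
Before a[s + 3] := pos: (2*pos = 8 ∨ 2*y < 2) ∧ store(store(a, s + 3, pos), r, pos - 8)[3] + 2*y = 9
Before r := 2*a[pos + 2]: (2*pos = 8 ∨ 2*y < 2) ∧ store(store(a, s + 3, pos), 2*a[pos + 2], pos - 8)[3] + 2*y = 9
The weakest precondition is (2*pos = 8 ∨ 2*y < 2) ∧ store(store(a, s + 3, pos), 2*a[pos + 2], pos - 8)[3] + 2*y = 9.
Check whether (2*pos = 8 ∨ 2*y < 2) ∧ store(store(a, 3, pos), 2*a[pos + 2], pos - 8)[3] + 2*y = 9 ∧ s = 0 implies it.
Every state satisfying the precondition satisfies the weakest precondition: the implication holds.
Answer: valid


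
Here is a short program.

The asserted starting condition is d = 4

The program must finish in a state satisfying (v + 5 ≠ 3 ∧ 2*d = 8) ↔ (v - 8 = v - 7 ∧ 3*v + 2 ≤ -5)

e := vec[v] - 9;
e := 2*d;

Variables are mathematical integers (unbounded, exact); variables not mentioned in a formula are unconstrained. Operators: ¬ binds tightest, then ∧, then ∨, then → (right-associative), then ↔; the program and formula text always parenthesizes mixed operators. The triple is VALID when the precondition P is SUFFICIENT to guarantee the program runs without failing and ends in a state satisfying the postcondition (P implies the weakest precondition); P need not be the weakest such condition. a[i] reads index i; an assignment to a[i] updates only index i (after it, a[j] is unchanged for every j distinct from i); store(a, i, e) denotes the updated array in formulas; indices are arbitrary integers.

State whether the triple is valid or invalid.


Working backward. After the program, the postcondition (v + 5 ≠ 3 ∧ 2*d = 8) ↔ (v - 8 = v - 7 ∧ 3*v + 2 ≤ -5) must hold; in canonical form it is ¬(v ≠ -2 ∧ 2*d = 8).
Before e := 2*d: ¬(v ≠ -2 ∧ 2*d = 8)
Before e := vec[v] - 9: ¬(v ≠ -2 ∧ 2*d = 8)
The weakest precondition is ¬(v ≠ -2 ∧ 2*d = 8).
Check whether d = 4 implies it.
Countermodel: at the initial state d = 4, v = -1, the precondition holds but the weakest precondition fails.
Answer: invalid


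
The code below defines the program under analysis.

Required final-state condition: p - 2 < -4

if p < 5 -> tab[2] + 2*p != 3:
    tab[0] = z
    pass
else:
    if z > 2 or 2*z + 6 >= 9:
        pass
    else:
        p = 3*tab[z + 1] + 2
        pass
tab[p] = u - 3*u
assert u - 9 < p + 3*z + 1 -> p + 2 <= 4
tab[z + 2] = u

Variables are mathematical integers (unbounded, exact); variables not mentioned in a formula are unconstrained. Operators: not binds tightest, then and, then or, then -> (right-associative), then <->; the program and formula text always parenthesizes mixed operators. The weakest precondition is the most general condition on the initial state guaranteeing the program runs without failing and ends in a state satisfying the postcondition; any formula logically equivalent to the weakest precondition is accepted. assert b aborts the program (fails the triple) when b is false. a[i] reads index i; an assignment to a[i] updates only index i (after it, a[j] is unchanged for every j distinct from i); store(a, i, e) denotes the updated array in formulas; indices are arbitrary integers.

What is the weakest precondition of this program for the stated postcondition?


Working backward. After the program, the postcondition p - 2 < -4 must hold; in canonical form it is p < -2.
Before tab[z + 2] := u: p < -2
Before assert u - 9 < p + 3*z + 1 -> p + 2 <= 4: (u < p + 3*z + 10 -> p <= 2) and p < -2
Before tab[p] := u - 3*u: (u < p + 3*z + 10 -> p <= 2) and p < -2
Then branch requires (u < p + 3*z + 10 -> p <= 2) and p < -2; else branch requires ((z > 2 or 2*z >= 3) -> ((u < p + 3*z + 10 -> p <= 2) and p < -2)) and ((not (z > 2 or 2*z >= 3)) -> ((u < 3*tab[z + 1] + 3*z + 12 -> 3*tab[z + 1] <= 0) and 3*tab[z + 1] < -4)).
Before the if: ((p < 5 -> tab[2] + 2*p != 3) -> ((u < p + 3*z + 10 -> p <= 2) and p < -2)) and ((not (p < 5 -> tab[2] + 2*p != 3)) -> (((z > 2 or 2*z >= 3) -> ((u < p + 3*z + 10 -> p <= 2) and p < -2)) and ((not (z > 2 or 2*z >= 3)) -> ((u < 3*tab[z + 1] + 3*z + 12 -> 3*tab[z + 1] <= 0) and 3*tab[z + 1] < -4))))
Answer: WP = ((p < 5 -> tab[2] + 2*p != 3) -> ((u < p + 3*z + 10 -> p <= 2) and p < -2)) and ((not (p < 5 -> tab[2] + 2*p != 3)) -> (((z > 2 or 2*z >= 3) -> ((u < p + 3*z + 10 -> p <= 2) and p < -2)) and ((not (z > 2 or 2*z >= 3)) -> ((u < 3*tab[z + 1] + 3*z + 12 -> 3*tab[z + 1] <= 0) and 3*tab[z + 1] < -4))))


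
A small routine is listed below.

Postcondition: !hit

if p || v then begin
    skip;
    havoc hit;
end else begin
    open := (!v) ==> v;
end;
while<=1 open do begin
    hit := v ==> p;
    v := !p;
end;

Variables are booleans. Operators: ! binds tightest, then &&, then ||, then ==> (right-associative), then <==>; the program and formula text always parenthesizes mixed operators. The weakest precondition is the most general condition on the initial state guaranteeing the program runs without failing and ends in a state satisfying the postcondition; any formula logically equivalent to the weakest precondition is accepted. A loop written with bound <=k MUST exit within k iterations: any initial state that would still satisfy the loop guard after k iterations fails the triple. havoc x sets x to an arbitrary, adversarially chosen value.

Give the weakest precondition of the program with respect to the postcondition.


Working backward. After the program, !hit must hold.
Before the loop (bound <=1), unroll the exhaustion recursion (WP_0 = exit-now case; WP_j = one more guarded iteration, up to j = 1):
  WP_0: (!open) && (!hit)
  WP_1: (open ==> ((!open) && (!(v ==> p)))) && ((!open) ==> (!hit))
So before the loop: (open ==> ((!open) && (!(v ==> p)))) && ((!open) ==> (!hit))
Then branch requires (open ==> ((!open) && (!(v ==> p)))) && open; else branch requires (((!v) ==> v) ==> ((!((!v) ==> v)) && (!(v ==> p)))) && ((!((!v) ==> v)) ==> (!hit)).
Before the if: ((p || v) ==> ((open ==> ((!open) && (!(v ==> p)))) && open)) && ((!(p || v)) ==> ((((!v) ==> v) ==> ((!((!v) ==> v)) && (!(v ==> p)))) && ((!((!v) ==> v)) ==> (!hit))))
Answer: WP = ((p || v) ==> ((open ==> ((!open) && (!(v ==> p)))) && open)) && ((!(p || v)) ==> ((((!v) ==> v) ==> ((!((!v) ==> v)) && (!(v ==> p)))) && ((!((!v) ==> v)) ==> (!hit))))


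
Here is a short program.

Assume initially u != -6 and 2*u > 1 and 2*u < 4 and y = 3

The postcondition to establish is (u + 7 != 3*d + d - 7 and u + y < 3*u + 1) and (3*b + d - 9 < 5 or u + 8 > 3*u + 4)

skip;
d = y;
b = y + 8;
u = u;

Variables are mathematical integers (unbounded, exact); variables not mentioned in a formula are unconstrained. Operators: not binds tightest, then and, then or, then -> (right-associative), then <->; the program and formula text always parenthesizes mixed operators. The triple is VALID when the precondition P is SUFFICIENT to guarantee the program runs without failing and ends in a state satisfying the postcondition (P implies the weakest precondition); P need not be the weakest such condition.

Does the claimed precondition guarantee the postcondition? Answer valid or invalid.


Working backward. After the program, the postcondition (u + 7 != 3*d + d - 7 and u + y < 3*u + 1) and (3*b + d - 9 < 5 or u + 8 > 3*u + 4) must hold; in canonical form it is u != 4*d - 14 and y < 2*u + 1 and (3*b + d < 14 or 2*u < 4).
Before u := u: u != 4*d - 14 and y < 2*u + 1 and (3*b + d < 14 or 2*u < 4)
Before b := y + 8: u != 4*d - 14 and y < 2*u + 1 and (d + 3*y < -10 or 2*u < 4)
Before d := y: u != 4*y - 14 and y < 2*u + 1 and (4*y < -10 or 2*u < 4)
Before skip: u != 4*y - 14 and y < 2*u + 1 and (4*y < -10 or 2*u < 4)
The weakest precondition is u != 4*y - 14 and y < 2*u + 1 and (4*y < -10 or 2*u < 4).
Check whether u != -6 and 2*u > 1 and 2*u < 4 and y = 3 implies it.
Countermodel: at the initial state u = 1, y = 3, the precondition holds but the weakest precondition fails.
Answer: invalid


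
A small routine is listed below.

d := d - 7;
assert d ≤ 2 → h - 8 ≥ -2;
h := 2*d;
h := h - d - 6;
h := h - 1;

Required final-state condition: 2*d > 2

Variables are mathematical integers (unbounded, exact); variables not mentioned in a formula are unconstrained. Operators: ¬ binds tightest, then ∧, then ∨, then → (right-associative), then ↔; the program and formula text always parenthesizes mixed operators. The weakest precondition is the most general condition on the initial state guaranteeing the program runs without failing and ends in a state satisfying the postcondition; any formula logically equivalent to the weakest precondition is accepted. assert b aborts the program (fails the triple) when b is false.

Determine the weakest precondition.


Working backward. After the program, 2*d > 2 must hold.
Before h := h - 1: 2*d > 2
Before h := h - d - 6: 2*d > 2
Before h := 2*d: 2*d > 2
Before assert d ≤ 2 → h - 8 ≥ -2: (d ≤ 2 → h ≥ 6) ∧ 2*d > 2
Before d := d - 7: (d ≤ 9 → h ≥ 6) ∧ 2*d > 16
Answer: WP = (d ≤ 9 → h ≥ 6) ∧ 2*d > 16


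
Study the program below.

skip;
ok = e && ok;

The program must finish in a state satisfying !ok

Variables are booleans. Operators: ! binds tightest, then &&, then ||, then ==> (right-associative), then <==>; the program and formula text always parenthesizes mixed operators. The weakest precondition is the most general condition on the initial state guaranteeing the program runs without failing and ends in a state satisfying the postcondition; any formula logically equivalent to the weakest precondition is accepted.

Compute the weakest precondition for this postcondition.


Working backward. After the program, !ok must hold.
Before ok := e && ok: !(e && ok)
Before skip: !(e && ok)
Answer: WP = !(e && ok)


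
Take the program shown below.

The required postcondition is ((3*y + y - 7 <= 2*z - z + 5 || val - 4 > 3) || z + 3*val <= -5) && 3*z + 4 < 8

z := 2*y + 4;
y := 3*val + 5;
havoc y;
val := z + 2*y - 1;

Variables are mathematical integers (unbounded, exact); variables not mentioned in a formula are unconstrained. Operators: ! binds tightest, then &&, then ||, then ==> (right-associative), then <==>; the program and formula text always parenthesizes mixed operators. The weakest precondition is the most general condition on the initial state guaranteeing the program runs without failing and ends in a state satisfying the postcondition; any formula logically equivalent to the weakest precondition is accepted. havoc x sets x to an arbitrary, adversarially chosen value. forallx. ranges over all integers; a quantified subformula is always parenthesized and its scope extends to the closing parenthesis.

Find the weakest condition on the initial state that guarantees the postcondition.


Working backward. After the program, the postcondition ((3*y + y - 7 <= 2*z - z + 5 || val - 4 > 3) || z + 3*val <= -5) && 3*z + 4 < 8 must hold; in canonical form it is (4*y <= z + 12 || val > 7 || 3*val + z <= -5) && 3*z < 4.
Before val := z + 2*y - 1: (4*y <= z + 12 || 2*y + z > 8 || 6*y + 4*z <= -2) && 3*z < 4
Before havoc y: forall y_1. ((4*y_1 <= z + 12 || 2*y_1 + z > 8 || 6*y_1 + 4*z <= -2) && 3*z < 4)
Before y := 3*val + 5: forall y_1. ((4*y_1 <= z + 12 || 2*y_1 + z > 8 || 6*y_1 + 4*z <= -2) && 3*z < 4)
Before z := 2*y + 4: forall y_1. ((4*y_1 <= 2*y + 16 || 2*y + 2*y_1 > 4 || 8*y + 6*y_1 <= -18) && 6*y < -8)
Answer: WP = forall y_1. ((4*y_1 <= 2*y + 16 || 2*y + 2*y_1 > 4 || 8*y + 6*y_1 <= -18) && 6*y < -8)


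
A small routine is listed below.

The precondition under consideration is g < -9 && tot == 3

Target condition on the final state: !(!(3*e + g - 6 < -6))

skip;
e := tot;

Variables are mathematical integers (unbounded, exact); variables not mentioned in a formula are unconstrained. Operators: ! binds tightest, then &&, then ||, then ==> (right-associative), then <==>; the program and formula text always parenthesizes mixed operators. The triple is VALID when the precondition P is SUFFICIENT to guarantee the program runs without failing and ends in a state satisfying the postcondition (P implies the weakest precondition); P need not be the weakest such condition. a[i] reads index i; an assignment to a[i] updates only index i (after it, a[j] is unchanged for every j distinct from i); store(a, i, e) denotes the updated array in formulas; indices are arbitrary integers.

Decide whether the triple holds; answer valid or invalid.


Working backward. After the program, the postcondition !(!(3*e + g - 6 < -6)) must hold; in canonical form it is 3*e + g < 0.
Before e := tot: g + 3*tot < 0
Before skip: g + 3*tot < 0
The weakest precondition is g + 3*tot < 0.
Check whether g < -9 && tot == 3 implies it.
Every state satisfying the precondition satisfies the weakest precondition: the implication holds.
Answer: valid


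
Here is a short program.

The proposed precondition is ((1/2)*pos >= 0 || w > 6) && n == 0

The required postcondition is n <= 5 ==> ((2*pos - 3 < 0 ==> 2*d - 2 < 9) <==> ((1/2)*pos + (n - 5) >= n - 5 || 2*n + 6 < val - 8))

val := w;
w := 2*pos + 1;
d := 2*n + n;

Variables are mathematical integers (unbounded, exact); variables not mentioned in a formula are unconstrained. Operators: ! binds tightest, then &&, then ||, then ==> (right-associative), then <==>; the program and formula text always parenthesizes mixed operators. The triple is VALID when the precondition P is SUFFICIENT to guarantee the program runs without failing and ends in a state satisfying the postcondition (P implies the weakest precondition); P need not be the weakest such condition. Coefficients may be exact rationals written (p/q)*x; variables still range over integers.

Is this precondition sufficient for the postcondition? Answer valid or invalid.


Working backward. After the program, the postcondition n <= 5 ==> ((2*pos - 3 < 0 ==> 2*d - 2 < 9) <==> ((1/2)*pos + (n - 5) >= n - 5 || 2*n + 6 < val - 8)) must hold; in canonical form it is n <= 5 ==> ((2*pos < 3 ==> 2*d < 11) <==> ((1/2)*pos >= 0 || 2*n < val - 14)).
Before d := 2*n + n: n <= 5 ==> ((2*pos < 3 ==> 6*n < 11) <==> ((1/2)*pos >= 0 || 2*n < val - 14))
Before w := 2*pos + 1: n <= 5 ==> ((2*pos < 3 ==> 6*n < 11) <==> ((1/2)*pos >= 0 || 2*n < val - 14))
Before val := w: n <= 5 ==> ((2*pos < 3 ==> 6*n < 11) <==> ((1/2)*pos >= 0 || 2*n < w - 14))
The weakest precondition is n <= 5 ==> ((2*pos < 3 ==> 6*n < 11) <==> ((1/2)*pos >= 0 || 2*n < w - 14)).
Check whether ((1/2)*pos >= 0 || w > 6) && n == 0 implies it.
Countermodel: at the initial state n = 0, pos = -1, w = 7, the precondition holds but the weakest precondition fails.
Answer: invalid


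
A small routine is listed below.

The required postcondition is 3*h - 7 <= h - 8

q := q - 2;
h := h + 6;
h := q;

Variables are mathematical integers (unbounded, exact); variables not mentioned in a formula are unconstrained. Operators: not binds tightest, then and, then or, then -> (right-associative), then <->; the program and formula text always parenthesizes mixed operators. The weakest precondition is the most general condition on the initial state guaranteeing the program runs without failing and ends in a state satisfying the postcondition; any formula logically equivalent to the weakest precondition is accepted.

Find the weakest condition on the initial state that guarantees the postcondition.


Working backward. After the program, the postcondition 3*h - 7 <= h - 8 must hold; in canonical form it is 2*h <= -1.
Before h := q: 2*q <= -1
Before h := h + 6: 2*q <= -1
Before q := q - 2: 2*q <= 3
Answer: WP = 2*q <= 3


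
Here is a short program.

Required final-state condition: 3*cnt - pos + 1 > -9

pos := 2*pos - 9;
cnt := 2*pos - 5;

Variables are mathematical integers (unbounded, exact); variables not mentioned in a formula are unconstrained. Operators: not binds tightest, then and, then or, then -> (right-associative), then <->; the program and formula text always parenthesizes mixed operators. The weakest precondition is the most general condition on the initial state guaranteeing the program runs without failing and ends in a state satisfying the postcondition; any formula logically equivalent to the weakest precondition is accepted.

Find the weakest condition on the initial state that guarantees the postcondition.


Working backward. After the program, the postcondition 3*cnt - pos + 1 > -9 must hold; in canonical form it is 3*cnt > pos - 10.
Before cnt := 2*pos - 5: 5*pos > 5
Before pos := 2*pos - 9: 10*pos > 50
Answer: WP = 10*pos > 50


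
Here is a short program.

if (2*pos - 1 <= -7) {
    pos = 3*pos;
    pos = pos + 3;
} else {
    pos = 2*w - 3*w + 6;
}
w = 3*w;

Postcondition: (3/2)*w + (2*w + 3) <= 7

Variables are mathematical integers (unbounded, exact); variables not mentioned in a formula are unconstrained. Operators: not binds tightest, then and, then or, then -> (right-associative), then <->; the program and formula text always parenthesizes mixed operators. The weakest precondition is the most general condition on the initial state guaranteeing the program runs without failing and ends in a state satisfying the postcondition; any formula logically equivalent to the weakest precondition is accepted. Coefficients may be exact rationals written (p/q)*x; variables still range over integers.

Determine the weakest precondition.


Working backward. After the program, the postcondition (3/2)*w + (2*w + 3) <= 7 must hold; in canonical form it is (7/2)*w <= 4.
Before w := 3*w: (21/2)*w <= 4
Then branch requires (21/2)*w <= 4; else branch requires (21/2)*w <= 4.
Before the if: (2*pos <= -6 -> (21/2)*w <= 4) and ((not (2*pos <= -6)) -> (21/2)*w <= 4)
Answer: WP = (2*pos <= -6 -> (21/2)*w <= 4) and ((not (2*pos <= -6)) -> (21/2)*w <= 4)


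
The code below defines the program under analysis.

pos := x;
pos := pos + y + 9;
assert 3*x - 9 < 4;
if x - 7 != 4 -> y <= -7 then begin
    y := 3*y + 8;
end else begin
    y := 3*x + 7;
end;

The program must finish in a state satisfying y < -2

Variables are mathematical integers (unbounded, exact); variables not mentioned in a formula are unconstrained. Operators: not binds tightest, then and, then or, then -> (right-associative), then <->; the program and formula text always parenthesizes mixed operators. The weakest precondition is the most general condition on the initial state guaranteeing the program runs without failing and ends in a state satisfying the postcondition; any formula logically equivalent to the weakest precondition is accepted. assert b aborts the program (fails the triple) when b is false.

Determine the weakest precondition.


Working backward. After the program, y < -2 must hold.
Then branch requires 3*y < -10; else branch requires 3*x < -9.
Before the if: ((x != 11 -> y <= -7) -> 3*y < -10) and ((not (x != 11 -> y <= -7)) -> 3*x < -9)
Before assert 3*x - 9 < 4: 3*x < 13 and ((x != 11 -> y <= -7) -> 3*y < -10) and ((not (x != 11 -> y <= -7)) -> 3*x < -9)
Before pos := pos + y + 9: 3*x < 13 and ((x != 11 -> y <= -7) -> 3*y < -10) and ((not (x != 11 -> y <= -7)) -> 3*x < -9)
Before pos := x: 3*x < 13 and ((x != 11 -> y <= -7) -> 3*y < -10) and ((not (x != 11 -> y <= -7)) -> 3*x < -9)
Answer: WP = 3*x < 13 and ((x != 11 -> y <= -7) -> 3*y < -10) and ((not (x != 11 -> y <= -7)) -> 3*x < -9)


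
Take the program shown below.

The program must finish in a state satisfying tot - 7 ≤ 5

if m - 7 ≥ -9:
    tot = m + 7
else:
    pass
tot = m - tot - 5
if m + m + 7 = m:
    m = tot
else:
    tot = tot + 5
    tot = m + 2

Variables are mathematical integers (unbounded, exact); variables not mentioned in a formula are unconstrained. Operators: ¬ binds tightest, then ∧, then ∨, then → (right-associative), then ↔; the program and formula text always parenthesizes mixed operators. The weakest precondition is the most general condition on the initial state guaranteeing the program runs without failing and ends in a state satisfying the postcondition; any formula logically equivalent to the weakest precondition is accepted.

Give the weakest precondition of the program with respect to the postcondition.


Working backward. After the program, the postcondition tot - 7 ≤ 5 must hold; in canonical form it is tot ≤ 12.
Then branch requires tot ≤ 12; else branch requires m ≤ 10.
Before the if: (m = -7 → tot ≤ 12) ∧ ((¬(m = -7)) → m ≤ 10)
Before tot := m - tot - 5: (m = -7 → m ≤ tot + 17) ∧ ((¬(m = -7)) → m ≤ 10)
Then branch requires (¬(m = -7)) → m ≤ 10; else branch requires (m = -7 → m ≤ tot + 17) ∧ ((¬(m = -7)) → m ≤ 10).
Before the if: (m ≥ -2 → ((¬(m = -7)) → m ≤ 10)) ∧ ((¬(m ≥ -2)) → ((m = -7 → m ≤ tot + 17) ∧ ((¬(m = -7)) → m ≤ 10)))
Answer: WP = (m ≥ -2 → ((¬(m = -7)) → m ≤ 10)) ∧ ((¬(m ≥ -2)) → ((m = -7 → m ≤ tot + 17) ∧ ((¬(m = -7)) → m ≤ 10)))


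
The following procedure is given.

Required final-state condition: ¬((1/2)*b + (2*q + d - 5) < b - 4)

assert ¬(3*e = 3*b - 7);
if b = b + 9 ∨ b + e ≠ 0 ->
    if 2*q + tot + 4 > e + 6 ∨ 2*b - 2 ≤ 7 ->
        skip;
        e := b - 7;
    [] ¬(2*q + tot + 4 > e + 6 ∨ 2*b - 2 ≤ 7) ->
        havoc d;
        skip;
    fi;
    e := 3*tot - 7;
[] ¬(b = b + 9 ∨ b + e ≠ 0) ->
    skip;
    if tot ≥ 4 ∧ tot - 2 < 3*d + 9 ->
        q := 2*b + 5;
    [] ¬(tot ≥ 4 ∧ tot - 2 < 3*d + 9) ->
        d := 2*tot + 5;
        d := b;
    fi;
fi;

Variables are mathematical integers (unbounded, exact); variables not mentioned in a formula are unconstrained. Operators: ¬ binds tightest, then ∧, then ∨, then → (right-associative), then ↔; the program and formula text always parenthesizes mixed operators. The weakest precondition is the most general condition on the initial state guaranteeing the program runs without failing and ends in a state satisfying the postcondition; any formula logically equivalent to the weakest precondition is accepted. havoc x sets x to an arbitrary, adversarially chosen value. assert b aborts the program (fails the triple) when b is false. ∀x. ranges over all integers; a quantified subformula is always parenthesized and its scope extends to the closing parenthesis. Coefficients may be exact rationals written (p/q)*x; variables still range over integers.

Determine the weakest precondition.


Working backward. After the program, the postcondition ¬((1/2)*b + (2*q + d - 5) < b - 4) must hold; in canonical form it is ¬(d + 2*q < (1/2)*b + 1).
Then branch requires ((2*q + tot > e + 2 ∨ 2*b ≤ 9) → (¬(d + 2*q < (1/2)*b + 1))) ∧ ((¬(2*q + tot > e + 2 ∨ 2*b ≤ 9)) → (∀d_1. (¬(d_1 + 2*q < (1/2)*b + 1)))); else branch requires ((tot ≥ 4 ∧ tot < 3*d + 11) → (¬((7/2)*b + d < -9))) ∧ ((¬(tot ≥ 4 ∧ tot < 3*d + 11)) → (¬((1/2)*b + 2*q < 1))).
Before the if: (b + e ≠ 0 → (((2*q + tot > e + 2 ∨ 2*b ≤ 9) → (¬(d + 2*q < (1/2)*b + 1))) ∧ ((¬(2*q + tot > e + 2 ∨ 2*b ≤ 9)) → (∀d_1. (¬(d_1 + 2*q < (1/2)*b + 1)))))) ∧ ((¬(b + e ≠ 0)) → (((tot ≥ 4 ∧ tot < 3*d + 11) → (¬((7/2)*b + d < -9))) ∧ ((¬(tot ≥ 4 ∧ tot < 3*d + 11)) → (¬((1/2)*b + 2*q < 1)))))
Before assert ¬(3*e = 3*b - 7): (¬(3*e = 3*b - 7)) ∧ (b + e ≠ 0 → (((2*q + tot > e + 2 ∨ 2*b ≤ 9) → (¬(d + 2*q < (1/2)*b + 1))) ∧ ((¬(2*q + tot > e + 2 ∨ 2*b ≤ 9)) → (∀d_1. (¬(d_1 + 2*q < (1/2)*b + 1)))))) ∧ ((¬(b + e ≠ 0)) → (((tot ≥ 4 ∧ tot < 3*d + 11) → (¬((7/2)*b + d < -9))) ∧ ((¬(tot ≥ 4 ∧ tot < 3*d + 11)) → (¬((1/2)*b + 2*q < 1)))))
Answer: WP = (¬(3*e = 3*b - 7)) ∧ (b + e ≠ 0 → (((2*q + tot > e + 2 ∨ 2*b ≤ 9) → (¬(d + 2*q < (1/2)*b + 1))) ∧ ((¬(2*q + tot > e + 2 ∨ 2*b ≤ 9)) → (∀d_1. (¬(d_1 + 2*q < (1/2)*b + 1)))))) ∧ ((¬(b + e ≠ 0)) → (((tot ≥ 4 ∧ tot < 3*d + 11) → (¬((7/2)*b + d < -9))) ∧ ((¬(tot ≥ 4 ∧ tot < 3*d + 11)) → (¬((1/2)*b + 2*q < 1)))))


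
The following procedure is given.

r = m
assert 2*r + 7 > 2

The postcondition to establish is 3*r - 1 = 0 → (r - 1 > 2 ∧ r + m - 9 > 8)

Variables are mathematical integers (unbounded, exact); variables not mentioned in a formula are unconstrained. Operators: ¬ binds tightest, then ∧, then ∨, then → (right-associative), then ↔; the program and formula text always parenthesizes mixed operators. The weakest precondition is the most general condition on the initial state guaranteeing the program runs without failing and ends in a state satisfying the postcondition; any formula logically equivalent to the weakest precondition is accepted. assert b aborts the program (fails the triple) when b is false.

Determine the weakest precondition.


Working backward. After the program, the postcondition 3*r - 1 = 0 → (r - 1 > 2 ∧ r + m - 9 > 8) must hold; in canonical form it is 3*r = 1 → (r > 3 ∧ m + r > 17).
Before assert 2*r + 7 > 2: 2*r > -5 ∧ (3*r = 1 → (r > 3 ∧ m + r > 17))
Before r := m: 2*m > -5 ∧ (3*m = 1 → (m > 3 ∧ 2*m > 17))
Answer: WP = 2*m > -5 ∧ (3*m = 1 → (m > 3 ∧ 2*m > 17))


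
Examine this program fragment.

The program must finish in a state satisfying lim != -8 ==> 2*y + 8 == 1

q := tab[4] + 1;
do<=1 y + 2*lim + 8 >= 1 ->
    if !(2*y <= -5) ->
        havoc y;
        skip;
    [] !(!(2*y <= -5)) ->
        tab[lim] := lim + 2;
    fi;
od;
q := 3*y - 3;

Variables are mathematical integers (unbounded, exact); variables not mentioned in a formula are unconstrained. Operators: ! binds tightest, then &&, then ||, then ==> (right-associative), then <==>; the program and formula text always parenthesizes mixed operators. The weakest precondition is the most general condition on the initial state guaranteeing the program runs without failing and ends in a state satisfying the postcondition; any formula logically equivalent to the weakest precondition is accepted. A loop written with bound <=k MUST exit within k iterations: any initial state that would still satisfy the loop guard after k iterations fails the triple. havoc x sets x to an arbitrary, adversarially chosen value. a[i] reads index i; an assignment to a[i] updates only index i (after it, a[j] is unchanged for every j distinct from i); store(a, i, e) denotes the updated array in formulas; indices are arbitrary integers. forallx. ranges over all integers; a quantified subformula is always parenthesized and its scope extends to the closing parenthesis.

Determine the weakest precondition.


Working backward. After the program, the postcondition lim != -8 ==> 2*y + 8 == 1 must hold; in canonical form it is lim != -8 ==> 2*y == -7.
Before q := 3*y - 3: lim != -8 ==> 2*y == -7
Before the loop (bound <=1), unroll the exhaustion recursion (WP_0 = exit-now case; WP_j = one more guarded iteration, up to j = 1):
  WP_0: (!(2*lim + y >= -7)) && (lim != -8 ==> 2*y == -7)
  WP_1: (2*lim + y >= -7 ==> (((!(2*y <= -5)) ==> (forall y_1. ((!(2*lim + y_1 >= -7)) && (lim != -8 ==> 2*y_1 == -7)))) && (2*y <= -5 ==> ((!(2*lim + y >= -7)) && (lim != -8 ==> 2*y == -7))))) && ((!(2*lim + y >= -7)) ==> (lim != -8 ==> 2*y == -7))
So before the loop: (2*lim + y >= -7 ==> (((!(2*y <= -5)) ==> (forall y_1. ((!(2*lim + y_1 >= -7)) && (lim != -8 ==> 2*y_1 == -7)))) && (2*y <= -5 ==> ((!(2*lim + y >= -7)) && (lim != -8 ==> 2*y == -7))))) && ((!(2*lim + y >= -7)) ==> (lim != -8 ==> 2*y == -7))
Before q := tab[4] + 1: (2*lim + y >= -7 ==> (((!(2*y <= -5)) ==> (forall y_1. ((!(2*lim + y_1 >= -7)) && (lim != -8 ==> 2*y_1 == -7)))) && (2*y <= -5 ==> ((!(2*lim + y >= -7)) && (lim != -8 ==> 2*y == -7))))) && ((!(2*lim + y >= -7)) ==> (lim != -8 ==> 2*y == -7))
Answer: WP = (2*lim + y >= -7 ==> (((!(2*y <= -5)) ==> (forall y_1. ((!(2*lim + y_1 >= -7)) && (lim != -8 ==> 2*y_1 == -7)))) && (2*y <= -5 ==> ((!(2*lim + y >= -7)) && (lim != -8 ==> 2*y == -7))))) && ((!(2*lim + y >= -7)) ==> (lim != -8 ==> 2*y == -7))


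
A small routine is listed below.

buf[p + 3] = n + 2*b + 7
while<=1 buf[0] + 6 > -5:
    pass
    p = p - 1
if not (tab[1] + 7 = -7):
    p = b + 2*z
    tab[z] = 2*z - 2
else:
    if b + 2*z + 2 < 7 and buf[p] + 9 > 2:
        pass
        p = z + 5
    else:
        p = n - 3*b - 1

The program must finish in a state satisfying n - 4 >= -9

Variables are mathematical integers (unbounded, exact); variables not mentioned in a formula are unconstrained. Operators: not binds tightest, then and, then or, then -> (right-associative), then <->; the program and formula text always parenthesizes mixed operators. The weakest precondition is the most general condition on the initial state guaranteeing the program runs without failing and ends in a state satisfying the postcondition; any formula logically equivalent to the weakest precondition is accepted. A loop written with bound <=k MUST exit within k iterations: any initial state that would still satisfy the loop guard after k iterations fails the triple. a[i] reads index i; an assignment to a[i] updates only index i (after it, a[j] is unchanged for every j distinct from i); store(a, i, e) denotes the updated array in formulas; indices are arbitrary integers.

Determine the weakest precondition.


Working backward. After the program, the postcondition n - 4 >= -9 must hold; in canonical form it is n >= -5.
Then branch requires n >= -5; else branch requires ((b + 2*z < 5 and buf[p] > -7) -> n >= -5) and ((not (b + 2*z < 5 and buf[p] > -7)) -> n >= -5).
Before the if: ((not (tab[1] = -14)) -> n >= -5) and (tab[1] = -14 -> (((b + 2*z < 5 and buf[p] > -7) -> n >= -5) and ((not (b + 2*z < 5 and buf[p] > -7)) -> n >= -5)))
Before the loop (bound <=1), unroll the exhaustion recursion (WP_0 = exit-now case; WP_j = one more guarded iteration, up to j = 1):
  WP_0: (not (buf[0] > -11)) and ((not (tab[1] = -14)) -> n >= -5) and (tab[1] = -14 -> (((b + 2*z < 5 and buf[p] > -7) -> n >= -5) and ((not (b + 2*z < 5 and buf[p] > -7)) -> n >= -5)))
  WP_1: (buf[0] > -11 -> ((not (buf[0] > -11)) and ((not (tab[1] = -14)) -> n >= -5) and (tab[1] = -14 -> (((b + 2*z < 5 and buf[p - 1] > -7) -> n >= -5) and ((not (b + 2*z < 5 and buf[p - 1] > -7)) -> n >= -5))))) and ((not (buf[0] > -11)) -> (((not (tab[1] = -14)) -> n >= -5) and (tab[1] = -14 -> (((b + 2*z < 5 and buf[p] > -7) -> n >= -5) and ((not (b + 2*z < 5 and buf[p] > -7)) -> n >= -5)))))
So before the loop: (buf[0] > -11 -> ((not (buf[0] > -11)) and ((not (tab[1] = -14)) -> n >= -5) and (tab[1] = -14 -> (((b + 2*z < 5 and buf[p - 1] > -7) -> n >= -5) and ((not (b + 2*z < 5 and buf[p - 1] > -7)) -> n >= -5))))) and ((not (buf[0] > -11)) -> (((not (tab[1] = -14)) -> n >= -5) and (tab[1] = -14 -> (((b + 2*z < 5 and buf[p] > -7) -> n >= -5) and ((not (b + 2*z < 5 and buf[p] > -7)) -> n >= -5)))))
Before buf[p + 3] := n + 2*b + 7: (store(buf, p + 3, 2*b + n + 7)[0] > -11 -> ((not (store(buf, p + 3, 2*b + n + 7)[0] > -11)) and ((not (tab[1] = -14)) -> n >= -5) and (tab[1] = -14 -> (((b + 2*z < 5 and store(buf, p + 3, 2*b + n + 7)[p - 1] > -7) -> n >= -5) and ((not (b + 2*z < 5 and store(buf, p + 3, 2*b + n + 7)[p - 1] > -7)) -> n >= -5))))) and ((not (store(buf, p + 3, 2*b + n + 7)[0] > -11)) -> (((not (tab[1] = -14)) -> n >= -5) and (tab[1] = -14 -> (((b + 2*z < 5 and store(buf, p + 3, 2*b + n + 7)[p] > -7) -> n >= -5) and ((not (b + 2*z < 5 and store(buf, p + 3, 2*b + n + 7)[p] > -7)) -> n >= -5)))))
Answer: WP = (store(buf, p + 3, 2*b + n + 7)[0] > -11 -> ((not (store(buf, p + 3, 2*b + n + 7)[0] > -11)) and ((not (tab[1] = -14)) -> n >= -5) and (tab[1] = -14 -> (((b + 2*z < 5 and store(buf, p + 3, 2*b + n + 7)[p - 1] > -7) -> n >= -5) and ((not (b + 2*z < 5 and store(buf, p + 3, 2*b + n + 7)[p - 1] > -7)) -> n >= -5))))) and ((not (store(buf, p + 3, 2*b + n + 7)[0] > -11)) -> (((not (tab[1] = -14)) -> n >= -5) and (tab[1] = -14 -> (((b + 2*z < 5 and store(buf, p + 3, 2*b + n + 7)[p] > -7) -> n >= -5) and ((not (b + 2*z < 5 and store(buf, p + 3, 2*b + n + 7)[p] > -7)) -> n >= -5)))))
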